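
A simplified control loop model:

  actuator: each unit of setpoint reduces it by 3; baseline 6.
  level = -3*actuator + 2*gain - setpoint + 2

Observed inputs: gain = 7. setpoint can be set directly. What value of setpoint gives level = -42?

Substituting into the level equation gives level = 8*setpoint - 2.
Solve 8*setpoint - 2 = -42: setpoint = (-42 + 2) / 8 = -5.

setpoint = -5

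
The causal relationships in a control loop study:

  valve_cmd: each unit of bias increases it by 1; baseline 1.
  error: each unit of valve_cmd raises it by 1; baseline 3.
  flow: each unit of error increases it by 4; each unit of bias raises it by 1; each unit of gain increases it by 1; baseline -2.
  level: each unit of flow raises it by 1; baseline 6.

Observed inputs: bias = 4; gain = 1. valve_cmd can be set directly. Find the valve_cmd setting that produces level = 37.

valve_cmd = 4

Intervening on valve_cmd fixes its value directly, overriding its dependence on bias.
Substituting into the flow equation gives flow = 4*valve_cmd + 15.
This gives level = 4*valve_cmd + 21.
Solve 4*valve_cmd + 21 = 37: valve_cmd = (37 - 21) / 4 = 4.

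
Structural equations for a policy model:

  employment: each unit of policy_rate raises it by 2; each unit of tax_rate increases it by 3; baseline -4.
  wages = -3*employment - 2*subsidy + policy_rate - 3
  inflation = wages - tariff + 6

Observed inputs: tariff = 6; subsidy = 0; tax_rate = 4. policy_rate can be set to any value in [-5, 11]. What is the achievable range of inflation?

-82 to -2

Substituting into the employment equation gives employment = 2*policy_rate + 8.
wages becomes -5*policy_rate - 27.
This gives inflation = -5*policy_rate - 27.
Linear in policy_rate, so extremes are at the endpoints: policy_rate = -5 gives inflation = -2; policy_rate = 11 gives inflation = -82.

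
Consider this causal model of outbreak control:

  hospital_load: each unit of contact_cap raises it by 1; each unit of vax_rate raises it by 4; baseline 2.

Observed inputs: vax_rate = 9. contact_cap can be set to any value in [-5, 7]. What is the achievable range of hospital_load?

33 to 45

Substituting into the hospital_load equation gives hospital_load = contact_cap + 38.
Linear in contact_cap, so extremes are at the endpoints: contact_cap = -5 gives hospital_load = 33; contact_cap = 7 gives hospital_load = 45.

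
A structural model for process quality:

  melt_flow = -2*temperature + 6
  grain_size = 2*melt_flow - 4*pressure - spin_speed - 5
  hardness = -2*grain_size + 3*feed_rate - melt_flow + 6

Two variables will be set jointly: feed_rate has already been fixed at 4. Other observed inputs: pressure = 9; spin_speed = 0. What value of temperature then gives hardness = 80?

temperature = 1

With feed_rate held at 4:
Substituting into the grain_size equation gives grain_size = -4*temperature - 29.
Substituting into the hardness equation gives hardness = 10*temperature + 70.
Solve 10*temperature + 70 = 80: temperature = (80 - 70) / 10 = 1.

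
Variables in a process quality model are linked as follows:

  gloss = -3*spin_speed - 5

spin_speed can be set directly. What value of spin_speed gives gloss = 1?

Solve -3*spin_speed - 5 = 1: spin_speed = (1 + 5) / -3 = -2.

spin_speed = -2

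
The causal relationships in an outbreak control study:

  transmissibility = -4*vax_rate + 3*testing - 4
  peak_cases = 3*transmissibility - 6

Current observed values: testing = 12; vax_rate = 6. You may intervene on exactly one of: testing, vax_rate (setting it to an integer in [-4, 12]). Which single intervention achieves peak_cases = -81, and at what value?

set testing = 1

Intervening on testing: with other inputs at their observed values, peak_cases = 9*testing - 90. Solving for -81 gives testing = 1, within [-4, 12].
Intervening on vax_rate: peak_cases = -12*vax_rate + 90. Reaching -81 requires vax_rate = 57/4, not an integer.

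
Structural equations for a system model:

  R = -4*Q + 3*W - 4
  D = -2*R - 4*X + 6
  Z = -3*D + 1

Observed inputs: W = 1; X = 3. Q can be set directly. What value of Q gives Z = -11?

Substituting into the R equation gives R = -4*Q - 1.
This gives D = 8*Q - 4.
Z becomes -24*Q + 13.
Solve -24*Q + 13 = -11: Q = (-11 - 13) / -24 = 1.

Q = 1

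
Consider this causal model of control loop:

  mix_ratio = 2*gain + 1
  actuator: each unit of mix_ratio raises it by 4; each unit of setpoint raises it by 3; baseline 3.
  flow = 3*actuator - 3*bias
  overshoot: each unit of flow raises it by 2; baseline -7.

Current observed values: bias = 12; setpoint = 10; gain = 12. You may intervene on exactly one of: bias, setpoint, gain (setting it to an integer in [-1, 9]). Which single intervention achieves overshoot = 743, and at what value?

Intervening on bias: with other inputs at their observed values, overshoot = -6*bias + 791. Solving for 743 gives bias = 8, within [-1, 9].
Intervening on setpoint: overshoot = 18*setpoint + 539. Reaching 743 requires setpoint = 34/3, not an integer.
Intervening on gain: overshoot = 48*gain + 143. Reaching 743 requires gain = 25/2, not an integer.

set bias = 8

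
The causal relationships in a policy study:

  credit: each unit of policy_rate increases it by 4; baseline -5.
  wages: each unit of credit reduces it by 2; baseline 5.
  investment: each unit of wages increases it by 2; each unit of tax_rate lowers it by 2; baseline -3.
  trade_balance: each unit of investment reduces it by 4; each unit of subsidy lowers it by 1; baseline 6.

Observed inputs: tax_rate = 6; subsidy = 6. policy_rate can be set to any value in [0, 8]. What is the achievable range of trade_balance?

Substituting into the wages equation gives wages = -8*policy_rate + 15.
So investment = -16*policy_rate + 15.
This gives trade_balance = 64*policy_rate - 60.
Linear in policy_rate, so extremes are at the endpoints: policy_rate = 0 gives trade_balance = -60; policy_rate = 8 gives trade_balance = 452.

-60 to 452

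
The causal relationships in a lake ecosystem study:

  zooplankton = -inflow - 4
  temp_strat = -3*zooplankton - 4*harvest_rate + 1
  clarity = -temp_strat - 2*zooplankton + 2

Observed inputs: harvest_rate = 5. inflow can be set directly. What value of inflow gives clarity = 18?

Substituting into the temp_strat equation gives temp_strat = 3*inflow - 7.
This gives clarity = -inflow + 17.
Solve -inflow + 17 = 18: inflow = (18 - 17) / -1 = -1.

inflow = -1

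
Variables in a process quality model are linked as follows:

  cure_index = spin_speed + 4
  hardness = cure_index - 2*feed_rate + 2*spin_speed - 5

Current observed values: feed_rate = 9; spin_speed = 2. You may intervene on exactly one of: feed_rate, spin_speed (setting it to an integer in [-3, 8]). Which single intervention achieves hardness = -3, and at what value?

set feed_rate = 4

Intervening on feed_rate: with other inputs at their observed values, hardness = -2*feed_rate + 5. Solving for -3 gives feed_rate = 4, within [-3, 8].
Intervening on spin_speed: hardness = 3*spin_speed - 19. Reaching -3 requires spin_speed = 16/3, not an integer.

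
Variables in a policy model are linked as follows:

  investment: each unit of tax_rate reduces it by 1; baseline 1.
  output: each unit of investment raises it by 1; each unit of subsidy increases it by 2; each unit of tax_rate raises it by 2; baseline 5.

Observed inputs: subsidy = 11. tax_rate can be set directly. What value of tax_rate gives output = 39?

tax_rate = 11

Substituting into the output equation gives output = tax_rate + 28.
Solve tax_rate + 28 = 39: tax_rate = (39 - 28) / 1 = 11.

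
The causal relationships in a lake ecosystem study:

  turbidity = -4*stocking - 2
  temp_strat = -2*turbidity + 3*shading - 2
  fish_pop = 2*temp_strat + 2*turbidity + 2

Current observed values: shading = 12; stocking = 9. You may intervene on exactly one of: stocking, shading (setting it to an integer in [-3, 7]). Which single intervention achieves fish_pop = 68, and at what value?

Intervening on stocking: fish_pop = 8*stocking + 74. Reaching 68 requires stocking = -3/4, not an integer.
Intervening on shading: with other inputs at their observed values, fish_pop = 6*shading + 74. Solving for 68 gives shading = -1, within [-3, 7].

set shading = -1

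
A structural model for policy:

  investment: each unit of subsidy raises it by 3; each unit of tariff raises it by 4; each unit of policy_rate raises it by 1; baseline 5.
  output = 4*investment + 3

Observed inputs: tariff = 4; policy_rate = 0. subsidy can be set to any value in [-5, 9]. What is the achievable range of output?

27 to 195

Substituting into the investment equation gives investment = 3*subsidy + 21.
Substituting into the output equation gives output = 12*subsidy + 87.
Linear in subsidy, so extremes are at the endpoints: subsidy = -5 gives output = 27; subsidy = 9 gives output = 195.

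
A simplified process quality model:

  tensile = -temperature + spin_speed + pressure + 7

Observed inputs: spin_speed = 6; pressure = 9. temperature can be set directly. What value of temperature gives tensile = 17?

temperature = 5

Substituting into the tensile equation gives tensile = -temperature + 22.
Solve -temperature + 22 = 17: temperature = (17 - 22) / -1 = 5.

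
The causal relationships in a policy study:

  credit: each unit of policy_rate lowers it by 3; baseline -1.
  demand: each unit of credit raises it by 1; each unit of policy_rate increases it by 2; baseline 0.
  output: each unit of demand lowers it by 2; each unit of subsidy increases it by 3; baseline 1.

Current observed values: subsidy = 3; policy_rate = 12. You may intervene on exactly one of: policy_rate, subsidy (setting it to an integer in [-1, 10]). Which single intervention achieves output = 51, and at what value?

set subsidy = 8

Intervening on policy_rate: output = 2*policy_rate + 12. Reaching 51 requires policy_rate = 39/2, not an integer.
Intervening on subsidy: with other inputs at their observed values, output = 3*subsidy + 27. Solving for 51 gives subsidy = 8, within [-1, 10].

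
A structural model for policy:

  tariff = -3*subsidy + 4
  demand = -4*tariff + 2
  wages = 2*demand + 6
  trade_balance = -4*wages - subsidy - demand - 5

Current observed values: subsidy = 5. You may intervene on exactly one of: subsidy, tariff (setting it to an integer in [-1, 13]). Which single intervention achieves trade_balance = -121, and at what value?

Intervening on subsidy: with other inputs at their observed values, trade_balance = -109*subsidy + 97. Solving for -121 gives subsidy = 2, within [-1, 13].
Intervening on tariff: trade_balance = 36*tariff - 52. Reaching -121 requires tariff = -23/12, not an integer.

set subsidy = 2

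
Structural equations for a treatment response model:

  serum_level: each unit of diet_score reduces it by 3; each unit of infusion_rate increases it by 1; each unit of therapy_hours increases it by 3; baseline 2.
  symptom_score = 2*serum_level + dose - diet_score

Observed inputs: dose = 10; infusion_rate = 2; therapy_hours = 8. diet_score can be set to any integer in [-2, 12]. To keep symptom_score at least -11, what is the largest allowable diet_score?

diet_score = 11

Substituting into the serum_level equation gives serum_level = -3*diet_score + 28.
Substituting into the symptom_score equation gives symptom_score = -7*diet_score + 66.
Require -7*diet_score + 66 ≥ -11, so diet_score ≤ 11.
The largest integer in [-2, 12] satisfying this is 11.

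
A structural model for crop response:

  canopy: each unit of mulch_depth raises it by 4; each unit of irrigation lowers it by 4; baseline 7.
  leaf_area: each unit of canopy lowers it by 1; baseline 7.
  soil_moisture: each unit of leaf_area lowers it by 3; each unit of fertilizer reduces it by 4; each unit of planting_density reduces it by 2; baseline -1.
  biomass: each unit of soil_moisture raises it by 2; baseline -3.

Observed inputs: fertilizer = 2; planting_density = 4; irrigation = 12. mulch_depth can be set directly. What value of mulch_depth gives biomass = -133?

mulch_depth = 8

Substituting into the canopy equation gives canopy = 4*mulch_depth - 41.
So leaf_area = -4*mulch_depth + 48.
soil_moisture becomes 12*mulch_depth - 161.
Substituting into the biomass equation gives biomass = 24*mulch_depth - 325.
Solve 24*mulch_depth - 325 = -133: mulch_depth = (-133 + 325) / 24 = 8.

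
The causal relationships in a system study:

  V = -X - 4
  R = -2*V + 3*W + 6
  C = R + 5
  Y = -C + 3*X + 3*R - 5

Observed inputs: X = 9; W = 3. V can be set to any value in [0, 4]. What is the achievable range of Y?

31 to 47

Intervening on V fixes its value directly, overriding its dependence on X.
Substituting into the R equation gives R = -2*V + 15.
Substituting into the C equation gives C = -2*V + 20.
So Y = -4*V + 47.
Linear in V, so extremes are at the endpoints: V = 0 gives Y = 47; V = 4 gives Y = 31.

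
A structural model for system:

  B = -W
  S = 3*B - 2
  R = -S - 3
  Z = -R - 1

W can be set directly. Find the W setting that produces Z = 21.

W = -7

Substituting into the S equation gives S = -3*W - 2.
Substituting into the R equation gives R = 3*W - 1.
So Z = -3*W.
Solve -3*W = 21: W = 21 / -3 = -7.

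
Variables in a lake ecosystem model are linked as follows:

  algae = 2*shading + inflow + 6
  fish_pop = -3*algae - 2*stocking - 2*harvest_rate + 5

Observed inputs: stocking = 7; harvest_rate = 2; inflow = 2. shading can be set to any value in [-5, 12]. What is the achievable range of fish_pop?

Substituting into the algae equation gives algae = 2*shading + 8.
Substituting into the fish_pop equation gives fish_pop = -6*shading - 37.
Linear in shading, so extremes are at the endpoints: shading = -5 gives fish_pop = -7; shading = 12 gives fish_pop = -109.

-109 to -7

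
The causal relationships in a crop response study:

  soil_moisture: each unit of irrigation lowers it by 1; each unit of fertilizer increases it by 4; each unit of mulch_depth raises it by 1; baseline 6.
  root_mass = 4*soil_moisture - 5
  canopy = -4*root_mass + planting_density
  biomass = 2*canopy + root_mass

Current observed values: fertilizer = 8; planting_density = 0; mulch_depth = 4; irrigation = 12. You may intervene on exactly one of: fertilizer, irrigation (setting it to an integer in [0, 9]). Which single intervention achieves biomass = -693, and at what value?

Intervening on fertilizer: with other inputs at their observed values, biomass = -112*fertilizer + 91. Solving for -693 gives fertilizer = 7, within [0, 9].
Intervening on irrigation: biomass = 28*irrigation - 1141. Reaching -693 requires irrigation = 16, outside [0, 9].

set fertilizer = 7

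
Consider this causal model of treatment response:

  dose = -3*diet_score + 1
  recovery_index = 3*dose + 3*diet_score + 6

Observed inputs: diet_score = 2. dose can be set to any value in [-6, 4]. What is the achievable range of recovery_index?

Intervening on dose fixes its value directly, overriding its dependence on diet_score.
Substituting into the recovery_index equation gives recovery_index = 3*dose + 12.
Linear in dose, so extremes are at the endpoints: dose = -6 gives recovery_index = -6; dose = 4 gives recovery_index = 24.

-6 to 24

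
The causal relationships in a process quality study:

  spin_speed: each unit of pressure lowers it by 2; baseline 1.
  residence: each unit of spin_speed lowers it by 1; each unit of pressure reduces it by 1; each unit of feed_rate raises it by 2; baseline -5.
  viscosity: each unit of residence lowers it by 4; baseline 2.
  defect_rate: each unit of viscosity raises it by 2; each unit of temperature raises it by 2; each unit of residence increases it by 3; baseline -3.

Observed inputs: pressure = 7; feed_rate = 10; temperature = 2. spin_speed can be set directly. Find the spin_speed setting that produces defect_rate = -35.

Intervening on spin_speed fixes its value directly, overriding its dependence on pressure.
Substituting into the residence equation gives residence = -spin_speed + 8.
So viscosity = 4*spin_speed - 30.
Substituting into the defect_rate equation gives defect_rate = 5*spin_speed - 35.
Solve 5*spin_speed - 35 = -35: spin_speed = (-35 + 35) / 5 = 0.

spin_speed = 0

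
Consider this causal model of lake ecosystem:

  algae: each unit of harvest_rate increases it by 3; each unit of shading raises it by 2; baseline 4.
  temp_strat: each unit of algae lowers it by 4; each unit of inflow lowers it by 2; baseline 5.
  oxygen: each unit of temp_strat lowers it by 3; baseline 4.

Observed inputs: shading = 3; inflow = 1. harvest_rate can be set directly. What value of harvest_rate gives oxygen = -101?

Substituting into the algae equation gives algae = 3*harvest_rate + 10.
Substituting into the temp_strat equation gives temp_strat = -12*harvest_rate - 37.
This gives oxygen = 36*harvest_rate + 115.
Solve 36*harvest_rate + 115 = -101: harvest_rate = (-101 - 115) / 36 = -6.

harvest_rate = -6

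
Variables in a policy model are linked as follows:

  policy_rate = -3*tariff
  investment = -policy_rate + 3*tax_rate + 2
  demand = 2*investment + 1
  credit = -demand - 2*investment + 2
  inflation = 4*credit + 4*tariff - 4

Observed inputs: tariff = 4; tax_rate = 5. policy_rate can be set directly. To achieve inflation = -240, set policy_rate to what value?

policy_rate = 1

Intervening on policy_rate fixes its value directly, overriding its dependence on tariff.
Substituting into the investment equation gives investment = -policy_rate + 17.
Substituting into the demand equation gives demand = -2*policy_rate + 35.
Substituting into the credit equation gives credit = 4*policy_rate - 67.
Substituting into the inflation equation gives inflation = 16*policy_rate - 256.
Solve 16*policy_rate - 256 = -240: policy_rate = (-240 + 256) / 16 = 1.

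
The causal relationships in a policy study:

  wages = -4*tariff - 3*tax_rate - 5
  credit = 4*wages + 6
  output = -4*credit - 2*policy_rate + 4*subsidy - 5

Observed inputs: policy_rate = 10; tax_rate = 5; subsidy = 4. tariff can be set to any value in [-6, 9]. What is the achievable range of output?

-97 to 863

Substituting into the wages equation gives wages = -4*tariff - 20.
Substituting into the credit equation gives credit = -16*tariff - 74.
Substituting into the output equation gives output = 64*tariff + 287.
Linear in tariff, so extremes are at the endpoints: tariff = -6 gives output = -97; tariff = 9 gives output = 863.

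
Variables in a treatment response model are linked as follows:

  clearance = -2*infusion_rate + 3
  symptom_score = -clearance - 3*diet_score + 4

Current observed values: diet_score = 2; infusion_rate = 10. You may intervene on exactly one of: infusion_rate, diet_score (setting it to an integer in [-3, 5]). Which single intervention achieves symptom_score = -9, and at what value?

set infusion_rate = -2

Intervening on infusion_rate: with other inputs at their observed values, symptom_score = 2*infusion_rate - 5. Solving for -9 gives infusion_rate = -2, within [-3, 5].
Intervening on diet_score: symptom_score = -3*diet_score + 21. Reaching -9 requires diet_score = 10, outside [-3, 5].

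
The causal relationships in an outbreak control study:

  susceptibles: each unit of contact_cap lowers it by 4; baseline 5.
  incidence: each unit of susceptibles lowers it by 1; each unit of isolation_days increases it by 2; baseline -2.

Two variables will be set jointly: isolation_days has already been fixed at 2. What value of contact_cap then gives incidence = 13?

contact_cap = 4

With isolation_days held at 2:
Substituting into the incidence equation gives incidence = 4*contact_cap - 3.
Solve 4*contact_cap - 3 = 13: contact_cap = (13 + 3) / 4 = 4.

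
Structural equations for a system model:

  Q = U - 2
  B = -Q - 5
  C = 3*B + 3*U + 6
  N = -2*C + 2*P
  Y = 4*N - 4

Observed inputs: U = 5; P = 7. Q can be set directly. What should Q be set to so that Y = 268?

Q = 11

Intervening on Q fixes its value directly, overriding its dependence on U.
Substituting into the C equation gives C = -3*Q + 6.
Substituting into the N equation gives N = 6*Q + 2.
Y becomes 24*Q + 4.
Solve 24*Q + 4 = 268: Q = (268 - 4) / 24 = 11.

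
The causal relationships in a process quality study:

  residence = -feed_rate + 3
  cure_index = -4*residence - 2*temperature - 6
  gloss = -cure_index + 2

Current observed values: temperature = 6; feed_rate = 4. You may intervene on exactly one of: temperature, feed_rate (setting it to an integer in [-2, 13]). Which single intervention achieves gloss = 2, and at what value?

set temperature = -1

Intervening on temperature: with other inputs at their observed values, gloss = 2*temperature + 4. Solving for 2 gives temperature = -1, within [-2, 13].
Intervening on feed_rate: gloss = -4*feed_rate + 32. Reaching 2 requires feed_rate = 15/2, not an integer.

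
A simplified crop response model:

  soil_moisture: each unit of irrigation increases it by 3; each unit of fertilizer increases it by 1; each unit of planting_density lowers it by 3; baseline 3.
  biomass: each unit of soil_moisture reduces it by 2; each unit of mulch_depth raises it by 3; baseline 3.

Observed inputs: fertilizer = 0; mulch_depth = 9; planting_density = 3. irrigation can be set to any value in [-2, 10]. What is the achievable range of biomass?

Substituting into the soil_moisture equation gives soil_moisture = 3*irrigation - 6.
So biomass = -6*irrigation + 42.
Linear in irrigation, so extremes are at the endpoints: irrigation = -2 gives biomass = 54; irrigation = 10 gives biomass = -18.

-18 to 54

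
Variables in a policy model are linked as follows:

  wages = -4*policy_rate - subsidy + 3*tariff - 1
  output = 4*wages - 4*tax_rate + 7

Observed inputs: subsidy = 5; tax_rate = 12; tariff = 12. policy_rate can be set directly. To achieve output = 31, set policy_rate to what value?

policy_rate = 3

Substituting into the wages equation gives wages = -4*policy_rate + 30.
Substituting into the output equation gives output = -16*policy_rate + 79.
Solve -16*policy_rate + 79 = 31: policy_rate = (31 - 79) / -16 = 3.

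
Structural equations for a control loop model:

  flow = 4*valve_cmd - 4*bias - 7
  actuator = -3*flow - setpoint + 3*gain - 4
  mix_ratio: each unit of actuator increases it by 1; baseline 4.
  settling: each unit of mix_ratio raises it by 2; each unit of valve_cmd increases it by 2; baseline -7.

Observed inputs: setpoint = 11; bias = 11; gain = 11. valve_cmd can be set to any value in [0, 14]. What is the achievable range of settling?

35 to 343

Substituting into the flow equation gives flow = 4*valve_cmd - 51.
Substituting into the actuator equation gives actuator = -12*valve_cmd + 171.
Substituting into the mix_ratio equation gives mix_ratio = -12*valve_cmd + 175.
settling becomes -22*valve_cmd + 343.
Linear in valve_cmd, so extremes are at the endpoints: valve_cmd = 0 gives settling = 343; valve_cmd = 14 gives settling = 35.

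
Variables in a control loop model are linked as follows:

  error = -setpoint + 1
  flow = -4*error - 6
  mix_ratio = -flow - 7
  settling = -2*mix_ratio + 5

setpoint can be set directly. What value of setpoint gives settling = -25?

setpoint = -3

Substituting into the flow equation gives flow = 4*setpoint - 10.
Substituting into the mix_ratio equation gives mix_ratio = -4*setpoint + 3.
So settling = 8*setpoint - 1.
Solve 8*setpoint - 1 = -25: setpoint = (-25 + 1) / 8 = -3.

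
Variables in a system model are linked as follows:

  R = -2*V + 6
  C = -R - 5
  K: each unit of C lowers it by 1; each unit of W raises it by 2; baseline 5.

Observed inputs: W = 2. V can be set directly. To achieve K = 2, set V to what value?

V = 9

Substituting into the C equation gives C = 2*V - 11.
Substituting into the K equation gives K = -2*V + 20.
Solve -2*V + 20 = 2: V = (2 - 20) / -2 = 9.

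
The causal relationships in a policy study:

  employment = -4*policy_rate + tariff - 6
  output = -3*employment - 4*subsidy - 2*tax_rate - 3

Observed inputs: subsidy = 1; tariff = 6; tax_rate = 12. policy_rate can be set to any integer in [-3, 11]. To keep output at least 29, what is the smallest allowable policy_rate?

policy_rate = 5

Substituting into the employment equation gives employment = -4*policy_rate.
Substituting into the output equation gives output = 12*policy_rate - 31.
Require 12*policy_rate - 31 ≥ 29, so policy_rate ≥ 5.
The smallest integer in [-3, 11] satisfying this is 5.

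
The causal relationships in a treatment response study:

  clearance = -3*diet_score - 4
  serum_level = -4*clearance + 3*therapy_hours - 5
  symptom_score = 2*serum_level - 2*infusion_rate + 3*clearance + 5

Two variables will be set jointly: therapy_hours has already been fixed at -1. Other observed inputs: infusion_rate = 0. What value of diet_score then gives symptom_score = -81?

diet_score = -6

With therapy_hours held at -1:
Substituting into the serum_level equation gives serum_level = 12*diet_score + 8.
This gives symptom_score = 15*diet_score + 9.
Solve 15*diet_score + 9 = -81: diet_score = (-81 - 9) / 15 = -6.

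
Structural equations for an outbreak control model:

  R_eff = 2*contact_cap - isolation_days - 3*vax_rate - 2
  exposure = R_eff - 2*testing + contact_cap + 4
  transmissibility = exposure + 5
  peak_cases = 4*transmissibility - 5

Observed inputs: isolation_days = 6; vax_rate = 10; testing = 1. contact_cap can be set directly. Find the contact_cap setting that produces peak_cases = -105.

Substituting into the R_eff equation gives R_eff = 2*contact_cap - 38.
So exposure = 3*contact_cap - 36.
transmissibility becomes 3*contact_cap - 31.
Substituting into the peak_cases equation gives peak_cases = 12*contact_cap - 129.
Solve 12*contact_cap - 129 = -105: contact_cap = (-105 + 129) / 12 = 2.

contact_cap = 2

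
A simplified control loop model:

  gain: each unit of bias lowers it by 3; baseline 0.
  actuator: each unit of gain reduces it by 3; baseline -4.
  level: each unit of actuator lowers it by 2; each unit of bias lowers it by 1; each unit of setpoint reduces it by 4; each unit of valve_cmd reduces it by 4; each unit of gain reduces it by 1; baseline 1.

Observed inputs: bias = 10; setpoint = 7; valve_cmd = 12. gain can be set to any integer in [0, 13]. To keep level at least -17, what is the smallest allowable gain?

gain = 12

Intervening on gain fixes its value directly, overriding its dependence on bias.
Substituting into the level equation gives level = 5*gain - 77.
Require 5*gain - 77 ≥ -17, so gain ≥ 12.
The smallest integer in [0, 13] satisfying this is 12.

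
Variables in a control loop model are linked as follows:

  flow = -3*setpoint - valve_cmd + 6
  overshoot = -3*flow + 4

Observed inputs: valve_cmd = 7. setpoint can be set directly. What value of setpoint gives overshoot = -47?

setpoint = -6

Substituting into the flow equation gives flow = -3*setpoint - 1.
overshoot becomes 9*setpoint + 7.
Solve 9*setpoint + 7 = -47: setpoint = (-47 - 7) / 9 = -6.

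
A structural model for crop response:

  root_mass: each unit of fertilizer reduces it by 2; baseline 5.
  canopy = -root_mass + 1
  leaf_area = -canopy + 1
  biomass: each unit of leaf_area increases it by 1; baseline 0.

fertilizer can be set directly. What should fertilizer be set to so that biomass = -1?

fertilizer = 3

Substituting into the canopy equation gives canopy = 2*fertilizer - 4.
Substituting into the leaf_area equation gives leaf_area = -2*fertilizer + 5.
Substituting into the biomass equation gives biomass = -2*fertilizer + 5.
Solve -2*fertilizer + 5 = -1: fertilizer = (-1 - 5) / -2 = 3.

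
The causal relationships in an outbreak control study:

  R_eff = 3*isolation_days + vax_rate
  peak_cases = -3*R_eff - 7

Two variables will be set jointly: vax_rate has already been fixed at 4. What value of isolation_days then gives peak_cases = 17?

With vax_rate held at 4:
Substituting into the R_eff equation gives R_eff = 3*isolation_days + 4.
Substituting into the peak_cases equation gives peak_cases = -9*isolation_days - 19.
Solve -9*isolation_days - 19 = 17: isolation_days = (17 + 19) / -9 = -4.

isolation_days = -4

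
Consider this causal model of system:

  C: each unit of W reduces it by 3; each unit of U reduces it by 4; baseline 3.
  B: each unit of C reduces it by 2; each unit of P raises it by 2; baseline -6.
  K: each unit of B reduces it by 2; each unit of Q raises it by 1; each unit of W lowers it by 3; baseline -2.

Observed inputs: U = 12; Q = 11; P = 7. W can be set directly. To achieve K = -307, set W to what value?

Substituting into the C equation gives C = -3*W - 45.
So B = 6*W + 98.
K becomes -15*W - 187.
Solve -15*W - 187 = -307: W = (-307 + 187) / -15 = 8.

W = 8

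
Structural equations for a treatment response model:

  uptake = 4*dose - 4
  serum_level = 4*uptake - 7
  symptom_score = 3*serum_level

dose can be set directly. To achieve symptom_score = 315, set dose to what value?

dose = 8

Substituting into the serum_level equation gives serum_level = 16*dose - 23.
So symptom_score = 48*dose - 69.
Solve 48*dose - 69 = 315: dose = (315 + 69) / 48 = 8.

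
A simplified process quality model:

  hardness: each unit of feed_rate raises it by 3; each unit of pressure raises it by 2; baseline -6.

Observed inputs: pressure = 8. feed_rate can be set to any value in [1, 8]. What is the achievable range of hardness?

Substituting into the hardness equation gives hardness = 3*feed_rate + 10.
Linear in feed_rate, so extremes are at the endpoints: feed_rate = 1 gives hardness = 13; feed_rate = 8 gives hardness = 34.

13 to 34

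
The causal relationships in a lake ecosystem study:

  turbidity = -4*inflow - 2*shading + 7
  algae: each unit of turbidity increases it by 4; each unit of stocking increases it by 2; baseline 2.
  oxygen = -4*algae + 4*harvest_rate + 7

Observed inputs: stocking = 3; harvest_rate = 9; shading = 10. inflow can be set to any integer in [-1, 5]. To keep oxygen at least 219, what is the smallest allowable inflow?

inflow = 0

Substituting into the turbidity equation gives turbidity = -4*inflow - 13.
Substituting into the algae equation gives algae = -16*inflow - 44.
oxygen becomes 64*inflow + 219.
Require 64*inflow + 219 ≥ 219, so inflow ≥ 0.
The smallest integer in [-1, 5] satisfying this is 0.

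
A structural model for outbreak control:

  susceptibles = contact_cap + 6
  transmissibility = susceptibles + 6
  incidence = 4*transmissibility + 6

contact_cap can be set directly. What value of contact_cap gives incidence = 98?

contact_cap = 11

Substituting into the transmissibility equation gives transmissibility = contact_cap + 12.
This gives incidence = 4*contact_cap + 54.
Solve 4*contact_cap + 54 = 98: contact_cap = (98 - 54) / 4 = 11.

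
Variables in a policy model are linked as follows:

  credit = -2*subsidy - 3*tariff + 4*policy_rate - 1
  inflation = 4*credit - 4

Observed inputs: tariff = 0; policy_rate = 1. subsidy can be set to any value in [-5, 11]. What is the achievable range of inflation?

-80 to 48

Substituting into the credit equation gives credit = -2*subsidy + 3.
This gives inflation = -8*subsidy + 8.
Linear in subsidy, so extremes are at the endpoints: subsidy = -5 gives inflation = 48; subsidy = 11 gives inflation = -80.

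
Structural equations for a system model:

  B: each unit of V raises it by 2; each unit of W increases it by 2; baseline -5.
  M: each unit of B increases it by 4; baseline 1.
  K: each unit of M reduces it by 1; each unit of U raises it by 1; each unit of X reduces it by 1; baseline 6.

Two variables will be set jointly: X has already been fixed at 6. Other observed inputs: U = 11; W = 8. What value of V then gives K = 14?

With X held at 6:
Substituting into the B equation gives B = 2*V + 11.
Substituting into the M equation gives M = 8*V + 45.
This gives K = -8*V - 34.
Solve -8*V - 34 = 14: V = (14 + 34) / -8 = -6.

V = -6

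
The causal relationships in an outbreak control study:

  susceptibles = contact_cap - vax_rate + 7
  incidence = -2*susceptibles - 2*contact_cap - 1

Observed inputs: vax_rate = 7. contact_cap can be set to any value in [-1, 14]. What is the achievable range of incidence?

-57 to 3

Substituting into the susceptibles equation gives susceptibles = contact_cap.
Substituting into the incidence equation gives incidence = -4*contact_cap - 1.
Linear in contact_cap, so extremes are at the endpoints: contact_cap = -1 gives incidence = 3; contact_cap = 14 gives incidence = -57.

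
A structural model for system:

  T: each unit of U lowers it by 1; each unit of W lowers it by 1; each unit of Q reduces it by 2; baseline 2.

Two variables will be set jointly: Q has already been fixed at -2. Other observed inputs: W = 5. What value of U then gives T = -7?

U = 8

With Q held at -2:
Substituting into the T equation gives T = -U + 1.
Solve -U + 1 = -7: U = (-7 - 1) / -1 = 8.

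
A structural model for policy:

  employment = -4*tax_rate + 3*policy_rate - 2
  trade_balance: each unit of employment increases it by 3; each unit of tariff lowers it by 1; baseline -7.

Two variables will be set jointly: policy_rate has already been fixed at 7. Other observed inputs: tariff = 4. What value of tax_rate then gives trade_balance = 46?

With policy_rate held at 7:
Substituting into the employment equation gives employment = -4*tax_rate + 19.
Substituting into the trade_balance equation gives trade_balance = -12*tax_rate + 46.
Solve -12*tax_rate + 46 = 46: tax_rate = (46 - 46) / -12 = 0.

tax_rate = 0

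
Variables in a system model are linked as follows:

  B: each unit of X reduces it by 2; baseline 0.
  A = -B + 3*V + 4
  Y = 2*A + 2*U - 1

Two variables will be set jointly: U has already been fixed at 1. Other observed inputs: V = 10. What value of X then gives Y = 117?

With U held at 1:
Substituting into the A equation gives A = 2*X + 34.
This gives Y = 4*X + 69.
Solve 4*X + 69 = 117: X = (117 - 69) / 4 = 12.

X = 12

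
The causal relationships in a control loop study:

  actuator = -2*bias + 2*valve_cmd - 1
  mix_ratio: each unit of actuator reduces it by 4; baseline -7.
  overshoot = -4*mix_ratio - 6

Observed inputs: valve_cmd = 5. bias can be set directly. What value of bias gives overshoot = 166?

Substituting into the actuator equation gives actuator = -2*bias + 9.
Substituting into the mix_ratio equation gives mix_ratio = 8*bias - 43.
This gives overshoot = -32*bias + 166.
Solve -32*bias + 166 = 166: bias = (166 - 166) / -32 = 0.

bias = 0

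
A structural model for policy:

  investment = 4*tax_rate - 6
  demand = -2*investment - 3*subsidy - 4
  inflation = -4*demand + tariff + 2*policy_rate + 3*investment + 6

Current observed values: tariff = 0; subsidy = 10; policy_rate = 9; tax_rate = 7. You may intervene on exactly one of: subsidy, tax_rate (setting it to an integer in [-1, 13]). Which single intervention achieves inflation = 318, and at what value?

Intervening on subsidy: with other inputs at their observed values, inflation = 12*subsidy + 282. Solving for 318 gives subsidy = 3, within [-1, 13].
Intervening on tax_rate: inflation = 44*tax_rate + 94. Reaching 318 requires tax_rate = 56/11, not an integer.

set subsidy = 3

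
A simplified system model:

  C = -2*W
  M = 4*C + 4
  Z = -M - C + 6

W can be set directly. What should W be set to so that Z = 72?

W = 7

Substituting into the M equation gives M = -8*W + 4.
So Z = 10*W + 2.
Solve 10*W + 2 = 72: W = (72 - 2) / 10 = 7.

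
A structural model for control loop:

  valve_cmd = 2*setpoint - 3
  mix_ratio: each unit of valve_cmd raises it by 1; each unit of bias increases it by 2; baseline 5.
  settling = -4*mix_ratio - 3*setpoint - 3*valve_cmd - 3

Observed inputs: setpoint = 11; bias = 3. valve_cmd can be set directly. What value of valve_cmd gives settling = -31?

valve_cmd = -7

Intervening on valve_cmd fixes its value directly, overriding its dependence on setpoint.
Substituting into the mix_ratio equation gives mix_ratio = valve_cmd + 11.
settling becomes -7*valve_cmd - 80.
Solve -7*valve_cmd - 80 = -31: valve_cmd = (-31 + 80) / -7 = -7.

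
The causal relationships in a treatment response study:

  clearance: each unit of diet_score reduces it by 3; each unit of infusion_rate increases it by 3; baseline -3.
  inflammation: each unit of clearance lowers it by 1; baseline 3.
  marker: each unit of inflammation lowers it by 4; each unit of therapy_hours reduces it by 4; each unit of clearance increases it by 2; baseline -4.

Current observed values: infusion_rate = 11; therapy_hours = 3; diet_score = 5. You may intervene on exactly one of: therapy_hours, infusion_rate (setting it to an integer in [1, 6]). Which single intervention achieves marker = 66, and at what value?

set therapy_hours = 2

Intervening on therapy_hours: with other inputs at their observed values, marker = -4*therapy_hours + 74. Solving for 66 gives therapy_hours = 2, within [1, 6].
Intervening on infusion_rate: marker = 18*infusion_rate - 136. Reaching 66 requires infusion_rate = 101/9, not an integer.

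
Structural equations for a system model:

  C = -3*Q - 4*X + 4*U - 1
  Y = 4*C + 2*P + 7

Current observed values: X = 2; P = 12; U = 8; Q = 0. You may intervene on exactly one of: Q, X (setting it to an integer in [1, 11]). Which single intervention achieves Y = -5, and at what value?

Intervening on Q: Y = -12*Q + 123. Reaching -5 requires Q = 32/3, not an integer.
Intervening on X: with other inputs at their observed values, Y = -16*X + 155. Solving for -5 gives X = 10, within [1, 11].

set X = 10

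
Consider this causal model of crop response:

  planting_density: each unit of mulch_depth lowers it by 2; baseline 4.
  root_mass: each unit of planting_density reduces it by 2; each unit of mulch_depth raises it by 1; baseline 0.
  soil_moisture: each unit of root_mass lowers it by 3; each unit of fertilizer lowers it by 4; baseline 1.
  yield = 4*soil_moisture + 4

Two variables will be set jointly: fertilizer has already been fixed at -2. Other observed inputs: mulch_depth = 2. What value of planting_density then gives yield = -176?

With fertilizer held at -2:
Intervening on planting_density fixes its value directly, overriding its dependence on mulch_depth.
Substituting into the root_mass equation gives root_mass = -2*planting_density + 2.
Substituting into the soil_moisture equation gives soil_moisture = 6*planting_density + 3.
Substituting into the yield equation gives yield = 24*planting_density + 16.
Solve 24*planting_density + 16 = -176: planting_density = (-176 - 16) / 24 = -8.

planting_density = -8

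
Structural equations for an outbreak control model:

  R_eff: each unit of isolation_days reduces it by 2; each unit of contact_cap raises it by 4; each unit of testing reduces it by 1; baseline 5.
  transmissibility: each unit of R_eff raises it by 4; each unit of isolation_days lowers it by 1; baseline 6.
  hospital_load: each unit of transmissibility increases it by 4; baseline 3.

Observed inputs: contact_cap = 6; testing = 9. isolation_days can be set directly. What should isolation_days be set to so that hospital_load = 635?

Substituting into the R_eff equation gives R_eff = -2*isolation_days + 20.
Substituting into the transmissibility equation gives transmissibility = -9*isolation_days + 86.
Substituting into the hospital_load equation gives hospital_load = -36*isolation_days + 347.
Solve -36*isolation_days + 347 = 635: isolation_days = (635 - 347) / -36 = -8.

isolation_days = -8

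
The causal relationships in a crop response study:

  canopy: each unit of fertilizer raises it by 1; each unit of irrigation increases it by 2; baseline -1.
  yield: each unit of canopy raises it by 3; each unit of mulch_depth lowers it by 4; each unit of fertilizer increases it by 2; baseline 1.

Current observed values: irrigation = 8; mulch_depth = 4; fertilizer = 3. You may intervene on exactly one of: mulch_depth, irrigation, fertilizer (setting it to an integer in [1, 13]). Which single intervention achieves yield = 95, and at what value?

Intervening on mulch_depth: yield = -4*mulch_depth + 61. Reaching 95 requires mulch_depth = -17/2, not an integer.
Intervening on irrigation: yield = 6*irrigation - 3. Reaching 95 requires irrigation = 49/3, not an integer.
Intervening on fertilizer: with other inputs at their observed values, yield = 5*fertilizer + 30. Solving for 95 gives fertilizer = 13, within [1, 13].

set fertilizer = 13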